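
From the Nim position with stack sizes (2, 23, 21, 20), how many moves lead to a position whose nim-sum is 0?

Nim-sum: 2 ^ 23 ^ 21 ^ 20 = 20.
The overall nim-sum is X = 20. A stack of size p has a winning move iff p XOR X < p (reduce it to p XOR X).
  2: 2 XOR 20 = 22 ≥ 2 — no move.
  23: 23 XOR 20 = 3 < 23 — winning move (to 3).
  21: 21 XOR 20 = 1 < 21 — winning move (to 1).
  20: 20 XOR 20 = 0 < 20 — winning move (to 0).
That gives 3 winning moves.

3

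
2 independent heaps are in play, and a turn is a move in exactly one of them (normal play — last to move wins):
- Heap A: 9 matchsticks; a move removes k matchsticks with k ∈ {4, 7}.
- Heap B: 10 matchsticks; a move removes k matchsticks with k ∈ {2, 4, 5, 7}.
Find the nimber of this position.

Build the Grundy sequence for heap A with g(k) = mex{g(k−s) : s ∈ {4, 7}, s ≤ k}:
g(0) = mex{} = 0
g(1) = mex{} = 0
g(2) = mex{} = 0
g(3) = mex{} = 0
g(4) = mex{0} = 1
g(5) = mex{0} = 1
g(6) = mex{0} = 1
g(7) = mex{0} = 1
g(8) = mex{0,1} = 2
g(9) = mex{0,1} = 2
So g(9) = 2.
For heap B, compute g(0), g(1), … with moves {2, 4, 5, 7}:
k:     0  1  2  3  4  5  6  7  8  9 10
g(k):  0  0  1  1  2  2  3  3  4  0  0
So g(10) = 0.
By the Sprague-Grundy theorem, the Grundy value of a sum of independent games is the XOR of the component values.
Combined value = 2 XOR 0 = 2.

2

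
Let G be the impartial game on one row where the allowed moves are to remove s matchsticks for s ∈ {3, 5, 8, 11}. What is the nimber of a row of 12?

4

Grundy values for subtraction set {3, 5, 8, 11}:
k:     0  1  2  3  4  5  6  7  8  9 10 11 12
g(k):  0  0  0  1  1  1  2  2  2  3  3  3  4
So g(12) = 4.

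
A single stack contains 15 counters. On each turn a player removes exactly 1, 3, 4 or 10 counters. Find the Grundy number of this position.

Compute g(0), g(1), … for moves {1, 3, 4, 10}:
k:     0  1  2  3  4  5  6  7  8  9 10 11 12 13 14 15
g(k):  0  1  0  1  2  3  2  0  1  0  1  2  3  2  0  1
So g(15) = 1.

1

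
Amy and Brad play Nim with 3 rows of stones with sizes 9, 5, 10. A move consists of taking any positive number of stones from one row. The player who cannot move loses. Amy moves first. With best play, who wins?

Amy wins

Nim-sum: 9 XOR 5 XOR 10 = 6.
The nim-sum is 6 ≠ 0, so this is an N-position: the player to move can win; Amy has a winning move.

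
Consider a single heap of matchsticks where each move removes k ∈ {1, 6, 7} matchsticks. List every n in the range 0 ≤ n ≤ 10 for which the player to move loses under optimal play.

Compute g(0), g(1), … for moves {1, 6, 7}:
k:     0  1  2  3  4  5  6  7  8  9 10
g(k):  0  1  0  1  0  1  2  3  2  3  2
The P-positions (g = 0) in 0..10 are 0, 2, 4.

0, 2, 4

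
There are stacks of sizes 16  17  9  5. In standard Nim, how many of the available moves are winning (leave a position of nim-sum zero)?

Compute the nim-sum pairwise:
16 XOR 17 = 1
1 XOR 9 = 8
8 XOR 5 = 13
The overall nim-sum is X = 13. A stack of size p has a winning move iff p XOR X < p (reduce it to p XOR X).
  16: 16 XOR 13 = 29 ≥ 16 — no move.
  17: 17 XOR 13 = 28 ≥ 17 — no move.
  9: 9 XOR 13 = 4 < 9 — winning move (to 4).
  5: 5 XOR 13 = 8 ≥ 5 — no move.
That gives 1 winning move.

1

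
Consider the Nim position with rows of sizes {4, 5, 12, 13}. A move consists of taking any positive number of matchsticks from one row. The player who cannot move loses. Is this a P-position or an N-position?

Nim-sum: 4 ⊕ 5 ⊕ 12 ⊕ 13 = 0.
The nim-sum is 0, so this is a P-position: the player to move is in a losing position under optimal play.

P-position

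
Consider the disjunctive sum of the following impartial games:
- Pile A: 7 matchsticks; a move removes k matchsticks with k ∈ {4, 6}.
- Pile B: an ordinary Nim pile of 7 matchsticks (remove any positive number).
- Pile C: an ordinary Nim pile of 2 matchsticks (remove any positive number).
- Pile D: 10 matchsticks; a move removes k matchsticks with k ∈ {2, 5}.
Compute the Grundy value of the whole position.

For pile A, compute g(0), g(1), … with moves {4, 6}:
g(0) = mex{} = 0
g(1) = mex{} = 0
g(2) = mex{} = 0
g(3) = mex{} = 0
g(4) = mex{0} = 1
g(5) = mex{0} = 1
g(6) = mex{0} = 1
g(7) = mex{0} = 1
So g(7) = 1.
Pile B is a plain Nim pile of size 7, so its Grundy value is 7.
Pile C is a plain Nim pile of size 2, so its Grundy value is 2.
Build the Grundy sequence for pile D with g(k) = mex{g(k−s) : s ∈ {2, 5}, s ≤ k}:
g(0) = mex{} = 0
g(1) = mex{} = 0
g(2) = mex{0} = 1
g(3) = mex{0} = 1
g(4) = mex{1} = 0
g(5) = mex{0,1} = 2
g(6) = mex{0} = 1
g(7) = mex{1,2} = 0
g(8) = mex{1} = 0
g(9) = mex{0} = 1
g(10) = mex{0,2} = 1
So g(10) = 1.
By the Sprague-Grundy theorem, the Grundy value of a sum of independent games is the XOR of the component values.
Combined value = 1 XOR 7 XOR 2 XOR 1 = 5.

5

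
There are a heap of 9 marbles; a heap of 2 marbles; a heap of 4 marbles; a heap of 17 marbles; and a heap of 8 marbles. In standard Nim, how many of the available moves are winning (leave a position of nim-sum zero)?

1

Bitwise XOR of the heap sizes:
  01001  (9)
  00010  (2)
  00100  (4)
  10001  (17)
  01000  (8)
  -----
  10110  (22)
The overall nim-sum is X = 22. A heap of size p has a winning move iff p XOR X < p (reduce it to p XOR X).
  9: 9 XOR 22 = 31 ≥ 9 — no move.
  2: 2 XOR 22 = 20 ≥ 2 — no move.
  4: 4 XOR 22 = 18 ≥ 4 — no move.
  17: 17 XOR 22 = 7 < 17 — winning move (to 7).
  8: 8 XOR 22 = 30 ≥ 8 — no move.
That gives 1 winning move.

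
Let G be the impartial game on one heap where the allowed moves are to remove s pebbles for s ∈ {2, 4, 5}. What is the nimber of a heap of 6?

Grundy values for subtraction set {2, 4, 5}:
g(0) = mex{} = 0
g(1) = mex{} = 0
g(2) = mex{0} = 1
g(3) = mex{0} = 1
g(4) = mex{0,1} = 2
g(5) = mex{0,1} = 2
g(6) = mex{0,1,2} = 3
So g(6) = 3.

3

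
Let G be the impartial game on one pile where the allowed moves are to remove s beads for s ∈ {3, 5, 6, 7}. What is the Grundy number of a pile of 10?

Grundy values for subtraction set {3, 5, 6, 7}:
g(0) = mex{} = 0
g(1) = mex{} = 0
g(2) = mex{} = 0
g(3) = mex{0} = 1
g(4) = mex{0} = 1
g(5) = mex{0} = 1
g(6) = mex{0,1} = 2
g(7) = mex{0,1} = 2
g(8) = mex{0,1} = 2
g(9) = mex{0,1,2} = 3
g(10) = mex{1,2} = 0
So g(10) = 0.

0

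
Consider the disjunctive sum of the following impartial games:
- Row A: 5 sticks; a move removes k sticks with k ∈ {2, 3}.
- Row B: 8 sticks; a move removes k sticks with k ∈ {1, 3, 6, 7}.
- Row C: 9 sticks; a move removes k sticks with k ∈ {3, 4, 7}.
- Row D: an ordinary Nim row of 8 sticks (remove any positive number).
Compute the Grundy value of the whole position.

9

Grundy values for row A (subtraction set {2, 3}):
k:     0  1  2  3  4  5
g(k):  0  0  1  1  2  0
So g(5) = 0.
Build the Grundy sequence for row B with g(k) = mex{g(k−s) : s ∈ {1, 3, 6, 7}, s ≤ k}:
g(0) = mex{} = 0
g(1) = mex{0} = 1
g(2) = mex{1} = 0
g(3) = mex{0} = 1
g(4) = mex{1} = 0
g(5) = mex{0} = 1
g(6) = mex{0,1} = 2
g(7) = mex{0,1,2} = 3
g(8) = mex{0,1,3} = 2
So g(8) = 2.
For row C, compute g(0), g(1), … with moves {3, 4, 7}:
k:     0  1  2  3  4  5  6  7  8  9
g(k):  0  0  0  1  1  1  2  2  2  3
So g(9) = 3.
Row D is a plain Nim row of size 8, so its Grundy value is 8.
By the Sprague-Grundy theorem, the Grundy value of a sum of independent games is the XOR of the component values.
Combined value = 0 ⊕ 2 ⊕ 3 ⊕ 8 = 9.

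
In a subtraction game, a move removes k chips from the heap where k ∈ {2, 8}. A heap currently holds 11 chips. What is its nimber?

Compute g(0), g(1), … for moves {2, 8}:
g(0) = mex{} = 0
g(1) = mex{} = 0
g(2) = mex{0} = 1
g(3) = mex{0} = 1
g(4) = mex{1} = 0
g(5) = mex{1} = 0
g(6) = mex{0} = 1
g(7) = mex{0} = 1
g(8) = mex{0,1} = 2
g(9) = mex{0,1} = 2
g(10) = mex{1,2} = 0
g(11) = mex{1,2} = 0
So g(11) = 0.

0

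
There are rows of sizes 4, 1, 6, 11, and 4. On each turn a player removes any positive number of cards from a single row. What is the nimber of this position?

Nim-sum: 4 ^ 1 ^ 6 ^ 11 ^ 4 = 12.

12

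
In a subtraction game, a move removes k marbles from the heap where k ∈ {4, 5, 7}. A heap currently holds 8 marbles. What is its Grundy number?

2

Compute g(0), g(1), … for moves {4, 5, 7}:
k:     0  1  2  3  4  5  6  7  8
g(k):  0  0  0  0  1  1  1  1  2
So g(8) = 2.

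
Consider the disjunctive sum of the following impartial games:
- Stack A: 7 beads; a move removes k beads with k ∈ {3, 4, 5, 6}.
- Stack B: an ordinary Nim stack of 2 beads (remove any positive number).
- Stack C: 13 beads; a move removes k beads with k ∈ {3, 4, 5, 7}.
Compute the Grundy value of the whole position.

Build the Grundy sequence for stack A with g(k) = mex{g(k−s) : s ∈ {3, 4, 5, 6}, s ≤ k}:
k:     0  1  2  3  4  5  6  7
g(k):  0  0  0  1  1  1  2  2
So g(7) = 2.
Stack B is a plain Nim stack of size 2, so its Grundy value is 2.
For stack C, compute g(0), g(1), … with moves {3, 4, 5, 7}:
g(0) = mex{} = 0
g(1) = mex{} = 0
g(2) = mex{} = 0
g(3) = mex{0} = 1
g(4) = mex{0} = 1
g(5) = mex{0} = 1
g(6) = mex{0,1} = 2
g(7) = mex{0,1} = 2
g(8) = mex{0,1} = 2
g(9) = mex{0,1,2} = 3
g(10) = mex{1,2} = 0
g(11) = mex{1,2} = 0
g(12) = mex{1,2,3} = 0
g(13) = mex{0,2,3} = 1
So g(13) = 1.
By the Sprague-Grundy theorem, the Grundy value of a sum of independent games is the XOR of the component values.
Combined value = 2 ⊕ 2 ⊕ 1 = 1.

1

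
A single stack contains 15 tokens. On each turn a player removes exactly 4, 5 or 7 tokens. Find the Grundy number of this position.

Build the Grundy sequence with g(k) = mex{g(k−s) : s ∈ {4, 5, 7}, s ≤ k}:
k:     0  1  2  3  4  5  6  7  8  9 10 11 12 13 14 15
g(k):  0  0  0  0  1  1  1  1  2  2  2  0  0  0  0  1
So g(15) = 1.

1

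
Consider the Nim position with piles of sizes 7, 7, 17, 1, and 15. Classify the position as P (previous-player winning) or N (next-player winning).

N-position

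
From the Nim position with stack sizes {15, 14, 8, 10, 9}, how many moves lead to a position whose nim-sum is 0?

Compute the nim-sum pairwise:
15 ⊕ 14 = 1
1 ⊕ 8 = 9
9 ⊕ 10 = 3
3 ⊕ 9 = 10
The overall nim-sum is X = 10. A stack of size p has a winning move iff p XOR X < p (reduce it to p XOR X).
  15: 15 XOR 10 = 5 < 15 — winning move (to 5).
  14: 14 XOR 10 = 4 < 14 — winning move (to 4).
  8: 8 XOR 10 = 2 < 8 — winning move (to 2).
  10: 10 XOR 10 = 0 < 10 — winning move (to 0).
  9: 9 XOR 10 = 3 < 9 — winning move (to 3).
That gives 5 winning moves.

5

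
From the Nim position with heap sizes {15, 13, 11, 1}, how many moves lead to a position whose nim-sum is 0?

Nim-sum: 15 ^ 13 ^ 11 ^ 1 = 8.
The overall nim-sum is X = 8. A heap of size p has a winning move iff p XOR X < p (reduce it to p XOR X).
  15: 15 XOR 8 = 7 < 15 — winning move (to 7).
  13: 13 XOR 8 = 5 < 13 — winning move (to 5).
  11: 11 XOR 8 = 3 < 11 — winning move (to 3).
  1: 1 XOR 8 = 9 ≥ 1 — no move.
That gives 3 winning moves.

3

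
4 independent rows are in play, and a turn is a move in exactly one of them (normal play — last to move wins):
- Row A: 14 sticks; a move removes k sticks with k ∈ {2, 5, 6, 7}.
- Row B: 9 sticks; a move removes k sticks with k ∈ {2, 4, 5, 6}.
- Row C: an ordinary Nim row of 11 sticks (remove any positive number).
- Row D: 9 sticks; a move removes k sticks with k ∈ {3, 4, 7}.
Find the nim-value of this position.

For row A, compute g(0), g(1), … with moves {2, 5, 6, 7}:
k:     0  1  2  3  4  5  6  7  8  9 10 11 12 13 14
g(k):  0  0  1  1  0  2  1  3  2  2  3  3  0  0  1
So g(14) = 1.
For row B, compute g(0), g(1), … with moves {2, 4, 5, 6}:
g(0) = mex{} = 0
g(1) = mex{} = 0
g(2) = mex{0} = 1
g(3) = mex{0} = 1
g(4) = mex{0,1} = 2
g(5) = mex{0,1} = 2
g(6) = mex{0,1,2} = 3
g(7) = mex{0,1,2} = 3
g(8) = mex{1,2,3} = 0
g(9) = mex{1,2,3} = 0
So g(9) = 0.
Row C is a plain Nim row of size 11, so its Grundy value is 11.
Grundy values for row D (subtraction set {3, 4, 7}):
k:     0  1  2  3  4  5  6  7  8  9
g(k):  0  0  0  1  1  1  2  2  2  3
So g(9) = 3.
The value of a disjunctive sum is the nim-sum of the parts.
Combined value = 1 ⊕ 0 ⊕ 11 ⊕ 3 = 9.

9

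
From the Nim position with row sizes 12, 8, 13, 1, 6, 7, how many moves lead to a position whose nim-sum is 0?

3

Nim-sum: 12 ⊕ 8 ⊕ 13 ⊕ 1 ⊕ 6 ⊕ 7 = 9.
The overall nim-sum is X = 9. A row of size p has a winning move iff p XOR X < p (reduce it to p XOR X).
  12: 12 XOR 9 = 5 < 12 — winning move (to 5).
  8: 8 XOR 9 = 1 < 8 — winning move (to 1).
  13: 13 XOR 9 = 4 < 13 — winning move (to 4).
  1: 1 XOR 9 = 8 ≥ 1 — no move.
  6: 6 XOR 9 = 15 ≥ 6 — no move.
  7: 7 XOR 9 = 14 ≥ 7 — no move.
That gives 3 winning moves.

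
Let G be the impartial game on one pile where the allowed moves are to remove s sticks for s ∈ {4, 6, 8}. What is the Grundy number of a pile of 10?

2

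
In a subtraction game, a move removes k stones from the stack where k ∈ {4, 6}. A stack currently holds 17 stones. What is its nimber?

Grundy values for subtraction set {4, 6}:
k:     0  1  2  3  4  5  6  7  8  9 10 11 12 13 14 15 16 17
g(k):  0  0  0  0  1  1  1  1  2  2  0  0  0  0  1  1  1  1
So g(17) = 1.

1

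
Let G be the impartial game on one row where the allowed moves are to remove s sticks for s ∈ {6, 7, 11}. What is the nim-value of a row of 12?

Grundy values for subtraction set {6, 7, 11}:
k:     0  1  2  3  4  5  6  7  8  9 10 11 12
g(k):  0  0  0  0  0  0  1  1  1  1  1  1  2
So g(12) = 2.

2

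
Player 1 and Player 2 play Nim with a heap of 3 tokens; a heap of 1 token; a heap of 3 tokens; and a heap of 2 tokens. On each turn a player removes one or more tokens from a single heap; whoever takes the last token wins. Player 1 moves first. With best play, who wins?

Player 1 wins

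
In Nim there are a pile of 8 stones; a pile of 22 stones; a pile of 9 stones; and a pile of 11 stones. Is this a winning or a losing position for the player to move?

Compute the nim-sum pairwise:
8 ⊕ 22 = 30
30 ⊕ 9 = 23
23 ⊕ 11 = 28
The nim-sum is 28 ≠ 0, so this is an N-position: the player to move can win.

Winning position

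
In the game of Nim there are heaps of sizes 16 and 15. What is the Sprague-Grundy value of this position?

31

Compute the nim-sum pairwise:
16 ⊕ 15 = 31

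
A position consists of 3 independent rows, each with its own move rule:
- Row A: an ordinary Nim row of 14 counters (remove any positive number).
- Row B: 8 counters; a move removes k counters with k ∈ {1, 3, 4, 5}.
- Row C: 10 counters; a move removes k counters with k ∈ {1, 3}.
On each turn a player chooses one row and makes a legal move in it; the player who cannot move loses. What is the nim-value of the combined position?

14

Row A is a plain Nim row of size 14, so its Grundy value is 14.
Build the Grundy sequence for row B with g(k) = mex{g(k−s) : s ∈ {1, 3, 4, 5}, s ≤ k}:
g(0) = mex{} = 0
g(1) = mex{0} = 1
g(2) = mex{1} = 0
g(3) = mex{0} = 1
g(4) = mex{0,1} = 2
g(5) = mex{0,1,2} = 3
g(6) = mex{0,1,3} = 2
g(7) = mex{0,1,2} = 3
g(8) = mex{1,2,3} = 0
So g(8) = 0.
Grundy values for row C (subtraction set {1, 3}):
g(0) = mex{} = 0
g(1) = mex{0} = 1
g(2) = mex{1} = 0
g(3) = mex{0} = 1
g(4) = mex{1} = 0
g(5) = mex{0} = 1
g(6) = mex{1} = 0
g(7) = mex{0} = 1
g(8) = mex{1} = 0
g(9) = mex{0} = 1
g(10) = mex{1} = 0
So g(10) = 0.
By the Sprague-Grundy theorem, the Grundy value of a sum of independent games is the XOR of the component values.
Combined value = 14 XOR 0 XOR 0 = 14.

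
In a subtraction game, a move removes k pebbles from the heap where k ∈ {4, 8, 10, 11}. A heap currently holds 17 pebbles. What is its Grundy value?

0

Compute g(0), g(1), … for moves {4, 8, 10, 11}:
k:     0  1  2  3  4  5  6  7  8  9 10 11 12 13 14 15 16 17
g(k):  0  0  0  0  1  1  1  1  2  2  2  2  3  3  3  0  0  0
So g(17) = 0.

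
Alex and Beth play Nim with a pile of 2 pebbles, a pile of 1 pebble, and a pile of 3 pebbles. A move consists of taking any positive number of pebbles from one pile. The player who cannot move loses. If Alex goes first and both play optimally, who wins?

Beth wins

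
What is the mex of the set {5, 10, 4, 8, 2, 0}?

0 is in the set but 1 is not, so the mex is 1.

1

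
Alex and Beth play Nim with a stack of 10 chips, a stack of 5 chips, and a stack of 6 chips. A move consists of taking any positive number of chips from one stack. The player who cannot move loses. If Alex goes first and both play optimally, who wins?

Alex wins

Nim-sum: 10 XOR 5 XOR 6 = 9.
The nim-sum is 9 ≠ 0, so this is an N-position: the player to move can win; Alex has a winning move.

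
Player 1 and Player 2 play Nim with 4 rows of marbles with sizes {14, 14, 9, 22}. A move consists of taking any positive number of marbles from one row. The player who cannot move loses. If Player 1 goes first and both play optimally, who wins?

Player 1 wins

Bitwise XOR of the heap sizes:
  01110  (14)
  01110  (14)
  01001  (9)
  10110  (22)
  -----
  11111  (31)
The nim-sum is 31 ≠ 0, so this is an N-position: the player to move can win; Player 1 has a winning move.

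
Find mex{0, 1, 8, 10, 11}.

The values 0, 1 are all present; 2 is the first non-negative integer missing from the set.

2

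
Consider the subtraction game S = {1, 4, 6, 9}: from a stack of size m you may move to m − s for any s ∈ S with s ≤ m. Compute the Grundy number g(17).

Compute g(0), g(1), … for moves {1, 4, 6, 9}:
k:     0  1  2  3  4  5  6  7  8  9 10 11 12 13 14 15 16 17
g(k):  0  1  0  1  2  0  1  0  1  2  0  1  0  1  2  0  1  0
So g(17) = 0.

0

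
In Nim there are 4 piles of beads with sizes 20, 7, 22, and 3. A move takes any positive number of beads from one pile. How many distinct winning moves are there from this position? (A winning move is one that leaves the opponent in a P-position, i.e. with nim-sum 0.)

Nim-sum: 20 XOR 7 XOR 22 XOR 3 = 6.
The overall nim-sum is X = 6. A pile of size p has a winning move iff p XOR X < p (reduce it to p XOR X).
  20: 20 XOR 6 = 18 < 20 — winning move (to 18).
  7: 7 XOR 6 = 1 < 7 — winning move (to 1).
  22: 22 XOR 6 = 16 < 22 — winning move (to 16).
  3: 3 XOR 6 = 5 ≥ 3 — no move.
That gives 3 winning moves.

3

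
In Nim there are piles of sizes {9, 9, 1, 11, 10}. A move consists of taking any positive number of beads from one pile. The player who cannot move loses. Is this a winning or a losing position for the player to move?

Compute the nim-sum pairwise:
9 XOR 9 = 0
0 XOR 1 = 1
1 XOR 11 = 10
10 XOR 10 = 0
The nim-sum is 0, so this is a P-position: the player to move is in a losing position under optimal play.

Losing position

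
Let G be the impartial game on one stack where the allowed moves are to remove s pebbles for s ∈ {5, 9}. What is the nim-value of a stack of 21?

Grundy values for subtraction set {5, 9}:
k:     0  1  2  3  4  5  6  7  8  9 10 11 12 13 14 15 16 17 18 19 20 21
g(k):  0  0  0  0  0  1  1  1  1  1  2  2  2  2  0  0  0  0  0  1  1  1
So g(21) = 1.

1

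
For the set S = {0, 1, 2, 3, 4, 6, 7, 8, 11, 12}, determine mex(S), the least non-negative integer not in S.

The values 0, 1, 2, 3, 4 are all present; 5 is the first non-negative integer missing from the set.

5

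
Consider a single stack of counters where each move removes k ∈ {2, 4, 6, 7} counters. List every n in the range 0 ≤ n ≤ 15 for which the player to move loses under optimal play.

0, 1, 9, 10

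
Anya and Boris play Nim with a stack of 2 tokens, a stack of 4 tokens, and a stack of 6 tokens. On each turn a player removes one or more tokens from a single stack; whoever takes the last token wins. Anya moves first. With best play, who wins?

Compute the nim-sum pairwise:
2 XOR 4 = 6
6 XOR 6 = 0
The nim-sum is 0, so this is a P-position: the player to move is in a losing position under optimal play; Anya is about to move from it and so loses — Boris wins.

Boris wins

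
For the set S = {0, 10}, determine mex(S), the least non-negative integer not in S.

0 is in the set but 1 is not, so the mex is 1.

1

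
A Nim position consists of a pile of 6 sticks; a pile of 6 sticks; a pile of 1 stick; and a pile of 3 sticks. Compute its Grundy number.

2

Nim-sum: 6 ⊕ 6 ⊕ 1 ⊕ 3 = 2.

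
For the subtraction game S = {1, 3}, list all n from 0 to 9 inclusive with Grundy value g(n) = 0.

0, 2, 4, 6, 8

Grundy values for subtraction set {1, 3}:
g(0) = mex{} = 0
g(1) = mex{0} = 1
g(2) = mex{1} = 0
g(3) = mex{0} = 1
g(4) = mex{1} = 0
g(5) = mex{0} = 1
g(6) = mex{1} = 0
g(7) = mex{0} = 1
g(8) = mex{1} = 0
g(9) = mex{0} = 1
The P-positions (g = 0) in 0..9 are 0, 2, 4, 6, 8.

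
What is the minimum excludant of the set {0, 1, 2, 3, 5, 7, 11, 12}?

4

The values 0, 1, 2, 3 are all present; 4 is the first non-negative integer missing from the set.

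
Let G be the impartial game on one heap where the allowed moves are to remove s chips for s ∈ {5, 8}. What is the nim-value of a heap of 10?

2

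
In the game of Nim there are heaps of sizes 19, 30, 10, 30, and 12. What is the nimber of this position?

Nim-sum: 19 ⊕ 30 ⊕ 10 ⊕ 30 ⊕ 12 = 21.

21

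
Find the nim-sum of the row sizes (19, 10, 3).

26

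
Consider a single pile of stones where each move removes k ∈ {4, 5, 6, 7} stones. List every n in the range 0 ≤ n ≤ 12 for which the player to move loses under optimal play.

0, 1, 2, 3, 11, 12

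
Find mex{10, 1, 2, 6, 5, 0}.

The values 0, 1, 2 are all present; 3 is the first non-negative integer missing from the set.

3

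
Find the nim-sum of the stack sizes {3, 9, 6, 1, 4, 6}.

Nim-sum: 3 ^ 9 ^ 6 ^ 1 ^ 4 ^ 6 = 15.

15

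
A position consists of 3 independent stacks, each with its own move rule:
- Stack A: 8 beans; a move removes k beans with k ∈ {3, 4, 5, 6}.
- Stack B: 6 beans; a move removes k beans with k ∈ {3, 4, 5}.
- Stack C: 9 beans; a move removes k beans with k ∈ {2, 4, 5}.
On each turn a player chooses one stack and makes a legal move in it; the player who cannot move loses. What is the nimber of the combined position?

Build the Grundy sequence for stack A with g(k) = mex{g(k−s) : s ∈ {3, 4, 5, 6}, s ≤ k}:
g(0) = mex{} = 0
g(1) = mex{} = 0
g(2) = mex{} = 0
g(3) = mex{0} = 1
g(4) = mex{0} = 1
g(5) = mex{0} = 1
g(6) = mex{0,1} = 2
g(7) = mex{0,1} = 2
g(8) = mex{0,1} = 2
So g(8) = 2.
Grundy values for stack B (subtraction set {3, 4, 5}):
g(0) = mex{} = 0
g(1) = mex{} = 0
g(2) = mex{} = 0
g(3) = mex{0} = 1
g(4) = mex{0} = 1
g(5) = mex{0} = 1
g(6) = mex{0,1} = 2
So g(6) = 2.
For stack C, compute g(0), g(1), … with moves {2, 4, 5}:
k:     0  1  2  3  4  5  6  7  8  9
g(k):  0  0  1  1  2  2  3  0  0  1
So g(9) = 1.
The value of a disjunctive sum is the nim-sum of the parts.
Combined value = 2 ⊕ 2 ⊕ 1 = 1.

1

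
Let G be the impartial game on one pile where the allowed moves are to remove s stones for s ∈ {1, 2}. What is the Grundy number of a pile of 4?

1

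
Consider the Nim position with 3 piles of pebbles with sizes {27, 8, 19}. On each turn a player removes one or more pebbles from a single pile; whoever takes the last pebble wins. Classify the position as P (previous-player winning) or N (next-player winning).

P-position

Compute the nim-sum pairwise:
27 ^ 8 = 19
19 ^ 19 = 0
The nim-sum is 0, so this is a P-position: the player to move is in a losing position under optimal play.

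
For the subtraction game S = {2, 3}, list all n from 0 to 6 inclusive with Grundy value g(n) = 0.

0, 1, 5, 6

Grundy values for subtraction set {2, 3}:
k:     0  1  2  3  4  5  6
g(k):  0  0  1  1  2  0  0
The P-positions (g = 0) in 0..6 are 0, 1, 5, 6.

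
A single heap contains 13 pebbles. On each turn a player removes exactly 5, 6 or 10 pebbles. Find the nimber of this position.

Grundy values for subtraction set {5, 6, 10}:
g(0) = mex{} = 0
g(1) = mex{} = 0
g(2) = mex{} = 0
g(3) = mex{} = 0
g(4) = mex{} = 0
g(5) = mex{0} = 1
g(6) = mex{0} = 1
g(7) = mex{0} = 1
g(8) = mex{0} = 1
g(9) = mex{0} = 1
g(10) = mex{0,1} = 2
g(11) = mex{0,1} = 2
g(12) = mex{0,1} = 2
g(13) = mex{0,1} = 2
So g(13) = 2.

2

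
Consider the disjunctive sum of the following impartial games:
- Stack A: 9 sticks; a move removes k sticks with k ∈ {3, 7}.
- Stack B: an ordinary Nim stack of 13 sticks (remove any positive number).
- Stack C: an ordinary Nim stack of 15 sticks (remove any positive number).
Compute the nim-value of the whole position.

Grundy values for stack A (subtraction set {3, 7}):
k:     0  1  2  3  4  5  6  7  8  9
g(k):  0  0  0  1  1  1  0  2  2  1
So g(9) = 1.
Stack B is a plain Nim stack of size 13, so its Grundy value is 13.
Stack C is a plain Nim stack of size 15, so its Grundy value is 15.
The value of a disjunctive sum is the nim-sum of the parts.
Combined value = 1 XOR 13 XOR 15 = 3.

3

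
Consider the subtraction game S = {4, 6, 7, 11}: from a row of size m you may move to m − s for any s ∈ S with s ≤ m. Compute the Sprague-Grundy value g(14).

Compute g(0), g(1), … for moves {4, 6, 7, 11}:
k:     0  1  2  3  4  5  6  7  8  9 10 11 12 13 14
g(k):  0  0  0  0  1  1  1  1  2  2  2  2  3  3  3
So g(14) = 3.

3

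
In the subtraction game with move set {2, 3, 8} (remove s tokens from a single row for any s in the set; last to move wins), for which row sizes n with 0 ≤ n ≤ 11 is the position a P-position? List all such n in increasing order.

0, 1, 5, 6, 10, 11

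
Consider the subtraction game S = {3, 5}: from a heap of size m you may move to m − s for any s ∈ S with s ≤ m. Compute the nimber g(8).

0

Grundy values for subtraction set {3, 5}:
k:     0  1  2  3  4  5  6  7  8
g(k):  0  0  0  1  1  1  2  2  0
So g(8) = 0.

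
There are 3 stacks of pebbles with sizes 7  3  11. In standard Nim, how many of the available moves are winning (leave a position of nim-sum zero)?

Nim-sum: 7 ⊕ 3 ⊕ 11 = 15.
The overall nim-sum is X = 15. A stack of size p has a winning move iff p XOR X < p (reduce it to p XOR X).
  7: 7 XOR 15 = 8 ≥ 7 — no move.
  3: 3 XOR 15 = 12 ≥ 3 — no move.
  11: 11 XOR 15 = 4 < 11 — winning move (to 4).
That gives 1 winning move.

1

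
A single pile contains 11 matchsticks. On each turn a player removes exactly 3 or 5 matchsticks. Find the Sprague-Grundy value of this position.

Build the Grundy sequence with g(k) = mex{g(k−s) : s ∈ {3, 5}, s ≤ k}:
g(0) = mex{} = 0
g(1) = mex{} = 0
g(2) = mex{} = 0
g(3) = mex{0} = 1
g(4) = mex{0} = 1
g(5) = mex{0} = 1
g(6) = mex{0,1} = 2
g(7) = mex{0,1} = 2
g(8) = mex{1} = 0
g(9) = mex{1,2} = 0
g(10) = mex{1,2} = 0
g(11) = mex{0,2} = 1
So g(11) = 1.

1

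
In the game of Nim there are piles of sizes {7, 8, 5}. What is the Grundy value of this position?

10

Write each in binary and XOR column by column:
  0111  (7)
  1000  (8)
  0101  (5)
  ----
  1010  (10)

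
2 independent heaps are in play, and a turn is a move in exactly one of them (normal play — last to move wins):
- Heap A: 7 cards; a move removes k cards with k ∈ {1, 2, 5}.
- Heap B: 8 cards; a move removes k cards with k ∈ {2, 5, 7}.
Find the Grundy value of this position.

3

For heap A, compute g(0), g(1), … with moves {1, 2, 5}:
k:     0  1  2  3  4  5  6  7
g(k):  0  1  2  0  1  2  0  1
So g(7) = 1.
Grundy values for heap B (subtraction set {2, 5, 7}):
k:     0  1  2  3  4  5  6  7  8
g(k):  0  0  1  1  0  2  1  3  2
So g(8) = 2.
The value of a disjunctive sum is the nim-sum of the parts.
Combined value = 1 XOR 2 = 3.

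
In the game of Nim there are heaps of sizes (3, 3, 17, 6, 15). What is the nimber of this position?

24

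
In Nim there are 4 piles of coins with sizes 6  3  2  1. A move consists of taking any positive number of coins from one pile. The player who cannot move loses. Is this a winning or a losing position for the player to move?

Compute the nim-sum pairwise:
6 XOR 3 = 5
5 XOR 2 = 7
7 XOR 1 = 6
The nim-sum is 6 ≠ 0, so this is an N-position: the player to move can win.

Winning position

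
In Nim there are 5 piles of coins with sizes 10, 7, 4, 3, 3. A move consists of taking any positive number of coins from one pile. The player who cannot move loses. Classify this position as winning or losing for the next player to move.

Winning position

Nim-sum: 10 XOR 7 XOR 4 XOR 3 XOR 3 = 9.
The nim-sum is 9 ≠ 0, so this is an N-position: the player to move can win.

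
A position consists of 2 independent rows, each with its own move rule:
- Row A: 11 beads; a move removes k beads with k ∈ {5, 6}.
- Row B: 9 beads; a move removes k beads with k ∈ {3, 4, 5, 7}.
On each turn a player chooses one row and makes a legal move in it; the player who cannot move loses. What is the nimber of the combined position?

3

Grundy values for row A (subtraction set {5, 6}):
g(0) = mex{} = 0
g(1) = mex{} = 0
g(2) = mex{} = 0
g(3) = mex{} = 0
g(4) = mex{} = 0
g(5) = mex{0} = 1
g(6) = mex{0} = 1
g(7) = mex{0} = 1
g(8) = mex{0} = 1
g(9) = mex{0} = 1
g(10) = mex{0,1} = 2
g(11) = mex{1} = 0
So g(11) = 0.
Build the Grundy sequence for row B with g(k) = mex{g(k−s) : s ∈ {3, 4, 5, 7}, s ≤ k}:
g(0) = mex{} = 0
g(1) = mex{} = 0
g(2) = mex{} = 0
g(3) = mex{0} = 1
g(4) = mex{0} = 1
g(5) = mex{0} = 1
g(6) = mex{0,1} = 2
g(7) = mex{0,1} = 2
g(8) = mex{0,1} = 2
g(9) = mex{0,1,2} = 3
So g(9) = 3.
The value of a disjunctive sum is the nim-sum of the parts.
Combined value = 0 ⊕ 3 = 3.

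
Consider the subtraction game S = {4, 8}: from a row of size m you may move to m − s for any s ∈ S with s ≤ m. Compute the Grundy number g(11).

Build the Grundy sequence with g(k) = mex{g(k−s) : s ∈ {4, 8}, s ≤ k}:
k:     0  1  2  3  4  5  6  7  8  9 10 11
g(k):  0  0  0  0  1  1  1  1  2  2  2  2
So g(11) = 2.

2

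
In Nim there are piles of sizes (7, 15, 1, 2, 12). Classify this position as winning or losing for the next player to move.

Winning position

Nim-sum: 7 ⊕ 15 ⊕ 1 ⊕ 2 ⊕ 12 = 7.
The nim-sum is 7 ≠ 0, so this is an N-position: the player to move can win.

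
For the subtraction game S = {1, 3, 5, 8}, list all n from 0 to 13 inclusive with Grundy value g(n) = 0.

0, 2, 4, 6, 13

Build the Grundy sequence with g(k) = mex{g(k−s) : s ∈ {1, 3, 5, 8}, s ≤ k}:
g(0) = mex{} = 0
g(1) = mex{0} = 1
g(2) = mex{1} = 0
g(3) = mex{0} = 1
g(4) = mex{1} = 0
g(5) = mex{0} = 1
g(6) = mex{1} = 0
g(7) = mex{0} = 1
g(8) = mex{0,1} = 2
g(9) = mex{0,1,2} = 3
g(10) = mex{0,1,3} = 2
g(11) = mex{0,1,2} = 3
g(12) = mex{0,1,3} = 2
g(13) = mex{1,2} = 0
The P-positions (g = 0) in 0..13 are 0, 2, 4, 6, 13.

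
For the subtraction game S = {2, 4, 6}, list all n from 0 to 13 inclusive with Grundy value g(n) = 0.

0, 1, 8, 9

Compute g(0), g(1), … for moves {2, 4, 6}:
k:     0  1  2  3  4  5  6  7  8  9 10 11 12 13
g(k):  0  0  1  1  2  2  3  3  0  0  1  1  2  2
The P-positions (g = 0) in 0..13 are 0, 1, 8, 9.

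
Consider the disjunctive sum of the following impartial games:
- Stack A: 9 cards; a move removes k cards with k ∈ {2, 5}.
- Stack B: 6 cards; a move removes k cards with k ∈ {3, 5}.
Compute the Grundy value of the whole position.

Build the Grundy sequence for stack A with g(k) = mex{g(k−s) : s ∈ {2, 5}, s ≤ k}:
g(0) = mex{} = 0
g(1) = mex{} = 0
g(2) = mex{0} = 1
g(3) = mex{0} = 1
g(4) = mex{1} = 0
g(5) = mex{0,1} = 2
g(6) = mex{0} = 1
g(7) = mex{1,2} = 0
g(8) = mex{1} = 0
g(9) = mex{0} = 1
So g(9) = 1.
For stack B, compute g(0), g(1), … with moves {3, 5}:
g(0) = mex{} = 0
g(1) = mex{} = 0
g(2) = mex{} = 0
g(3) = mex{0} = 1
g(4) = mex{0} = 1
g(5) = mex{0} = 1
g(6) = mex{0,1} = 2
So g(6) = 2.
By the Sprague-Grundy theorem, the Grundy value of a sum of independent games is the XOR of the component values.
Combined value = 1 XOR 2 = 3.

3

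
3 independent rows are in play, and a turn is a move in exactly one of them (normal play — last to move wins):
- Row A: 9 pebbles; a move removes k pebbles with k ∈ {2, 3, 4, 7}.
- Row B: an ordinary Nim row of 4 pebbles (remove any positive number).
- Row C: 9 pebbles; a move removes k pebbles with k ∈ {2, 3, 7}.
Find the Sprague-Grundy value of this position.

2

Build the Grundy sequence for row A with g(k) = mex{g(k−s) : s ∈ {2, 3, 4, 7}, s ≤ k}:
g(0) = mex{} = 0
g(1) = mex{} = 0
g(2) = mex{0} = 1
g(3) = mex{0} = 1
g(4) = mex{0,1} = 2
g(5) = mex{0,1} = 2
g(6) = mex{1,2} = 0
g(7) = mex{0,1,2} = 3
g(8) = mex{0,2} = 1
g(9) = mex{0,1,2,3} = 4
So g(9) = 4.
Row B is a plain Nim row of size 4, so its Grundy value is 4.
Build the Grundy sequence for row C with g(k) = mex{g(k−s) : s ∈ {2, 3, 7}, s ≤ k}:
g(0) = mex{} = 0
g(1) = mex{} = 0
g(2) = mex{0} = 1
g(3) = mex{0} = 1
g(4) = mex{0,1} = 2
g(5) = mex{1} = 0
g(6) = mex{1,2} = 0
g(7) = mex{0,2} = 1
g(8) = mex{0} = 1
g(9) = mex{0,1} = 2
So g(9) = 2.
By the Sprague-Grundy theorem, the Grundy value of a sum of independent games is the XOR of the component values.
Combined value = 4 XOR 4 XOR 2 = 2.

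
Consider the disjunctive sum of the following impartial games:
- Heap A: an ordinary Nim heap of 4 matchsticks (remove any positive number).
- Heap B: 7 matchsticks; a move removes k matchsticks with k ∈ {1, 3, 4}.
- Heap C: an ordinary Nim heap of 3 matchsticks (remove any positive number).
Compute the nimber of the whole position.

7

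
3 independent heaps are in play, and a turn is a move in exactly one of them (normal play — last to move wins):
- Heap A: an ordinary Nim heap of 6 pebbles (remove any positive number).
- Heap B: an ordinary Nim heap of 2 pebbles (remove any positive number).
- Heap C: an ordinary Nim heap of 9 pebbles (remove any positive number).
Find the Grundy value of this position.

13

Heap A is a plain Nim heap of size 6, so its Grundy value is 6.
Heap B is a plain Nim heap of size 2, so its Grundy value is 2.
Heap C is a plain Nim heap of size 9, so its Grundy value is 9.
The value of a disjunctive sum is the nim-sum of the parts.
Combined value = 6 ⊕ 2 ⊕ 9 = 13.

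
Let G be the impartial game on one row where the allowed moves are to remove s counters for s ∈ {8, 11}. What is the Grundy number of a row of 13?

1

Grundy values for subtraction set {8, 11}:
k:     0  1  2  3  4  5  6  7  8  9 10 11 12 13
g(k):  0  0  0  0  0  0  0  0  1  1  1  1  1  1
So g(13) = 1.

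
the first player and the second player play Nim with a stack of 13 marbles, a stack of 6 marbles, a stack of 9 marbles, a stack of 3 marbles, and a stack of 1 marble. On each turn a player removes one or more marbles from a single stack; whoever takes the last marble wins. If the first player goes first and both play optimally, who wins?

Write each in binary and XOR column by column:
  1101  (13)
  0110  (6)
  1001  (9)
  0011  (3)
  0001  (1)
  ----
  0000  (0)
The nim-sum is 0, so this is a P-position: the player to move is in a losing position under optimal play; the first player is about to move from it and so loses — the second player wins.

the second player wins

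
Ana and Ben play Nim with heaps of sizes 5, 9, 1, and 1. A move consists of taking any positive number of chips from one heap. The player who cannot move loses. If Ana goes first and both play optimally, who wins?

Bitwise XOR of the heap sizes:
  0101  (5)
  1001  (9)
  0001  (1)
  0001  (1)
  ----
  1100  (12)
The nim-sum is 12 ≠ 0, so this is an N-position: the player to move can win; Ana has a winning move.

Ana wins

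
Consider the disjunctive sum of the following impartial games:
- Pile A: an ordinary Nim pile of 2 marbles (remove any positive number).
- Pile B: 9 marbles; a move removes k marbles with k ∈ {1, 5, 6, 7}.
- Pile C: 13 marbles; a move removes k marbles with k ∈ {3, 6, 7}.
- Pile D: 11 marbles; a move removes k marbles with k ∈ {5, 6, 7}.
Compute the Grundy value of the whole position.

2

Pile A is a plain Nim pile of size 2, so its Grundy value is 2.
Grundy values for pile B (subtraction set {1, 5, 6, 7}):
k:     0  1  2  3  4  5  6  7  8  9
g(k):  0  1  0  1  0  1  2  3  2  3
So g(9) = 3.
Grundy values for pile C (subtraction set {3, 6, 7}):
g(0) = mex{} = 0
g(1) = mex{} = 0
g(2) = mex{} = 0
g(3) = mex{0} = 1
g(4) = mex{0} = 1
g(5) = mex{0} = 1
g(6) = mex{0,1} = 2
g(7) = mex{0,1} = 2
g(8) = mex{0,1} = 2
g(9) = mex{0,1,2} = 3
g(10) = mex{1,2} = 0
g(11) = mex{1,2} = 0
g(12) = mex{1,2,3} = 0
g(13) = mex{0,2} = 1
So g(13) = 1.
For pile D, compute g(0), g(1), … with moves {5, 6, 7}:
g(0) = mex{} = 0
g(1) = mex{} = 0
g(2) = mex{} = 0
g(3) = mex{} = 0
g(4) = mex{} = 0
g(5) = mex{0} = 1
g(6) = mex{0} = 1
g(7) = mex{0} = 1
g(8) = mex{0} = 1
g(9) = mex{0} = 1
g(10) = mex{0,1} = 2
g(11) = mex{0,1} = 2
So g(11) = 2.
By the Sprague-Grundy theorem, the Grundy value of a sum of independent games is the XOR of the component values.
Combined value = 2 ⊕ 3 ⊕ 1 ⊕ 2 = 2.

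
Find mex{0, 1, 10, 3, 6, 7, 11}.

2

The values 0, 1 are all present; 2 is the first non-negative integer missing from the set.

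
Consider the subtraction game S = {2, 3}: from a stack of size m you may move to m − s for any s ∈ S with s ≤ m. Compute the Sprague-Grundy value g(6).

Grundy values for subtraction set {2, 3}:
g(0) = mex{} = 0
g(1) = mex{} = 0
g(2) = mex{0} = 1
g(3) = mex{0} = 1
g(4) = mex{0,1} = 2
g(5) = mex{1} = 0
g(6) = mex{1,2} = 0
So g(6) = 0.

0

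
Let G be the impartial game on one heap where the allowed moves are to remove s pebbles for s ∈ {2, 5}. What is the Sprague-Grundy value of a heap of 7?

0

Grundy values for subtraction set {2, 5}:
k:     0  1  2  3  4  5  6  7
g(k):  0  0  1  1  0  2  1  0
So g(7) = 0.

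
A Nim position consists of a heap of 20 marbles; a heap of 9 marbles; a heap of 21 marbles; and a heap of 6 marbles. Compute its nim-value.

14

Compute the nim-sum pairwise:
20 XOR 9 = 29
29 XOR 21 = 8
8 XOR 6 = 14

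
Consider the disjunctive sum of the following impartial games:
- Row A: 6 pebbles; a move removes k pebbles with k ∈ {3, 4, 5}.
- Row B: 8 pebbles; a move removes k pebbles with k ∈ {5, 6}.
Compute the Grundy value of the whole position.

3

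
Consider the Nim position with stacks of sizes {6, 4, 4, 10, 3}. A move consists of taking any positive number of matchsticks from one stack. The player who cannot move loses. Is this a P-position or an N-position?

Compute the nim-sum pairwise:
6 XOR 4 = 2
2 XOR 4 = 6
6 XOR 10 = 12
12 XOR 3 = 15
The nim-sum is 15 ≠ 0, so this is an N-position: the player to move can win.

N-position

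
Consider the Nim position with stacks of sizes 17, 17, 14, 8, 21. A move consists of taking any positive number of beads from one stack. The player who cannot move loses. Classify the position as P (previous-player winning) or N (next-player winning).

Compute the nim-sum pairwise:
17 ⊕ 17 = 0
0 ⊕ 14 = 14
14 ⊕ 8 = 6
6 ⊕ 21 = 19
The nim-sum is 19 ≠ 0, so this is an N-position: the player to move can win.

N-position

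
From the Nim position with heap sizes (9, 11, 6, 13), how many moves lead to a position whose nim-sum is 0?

3

Nim-sum: 9 ⊕ 11 ⊕ 6 ⊕ 13 = 9.
The overall nim-sum is X = 9. A heap of size p has a winning move iff p XOR X < p (reduce it to p XOR X).
  9: 9 XOR 9 = 0 < 9 — winning move (to 0).
  11: 11 XOR 9 = 2 < 11 — winning move (to 2).
  6: 6 XOR 9 = 15 ≥ 6 — no move.
  13: 13 XOR 9 = 4 < 13 — winning move (to 4).
That gives 3 winning moves.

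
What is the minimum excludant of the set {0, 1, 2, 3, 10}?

4

The values 0, 1, 2, 3 are all present; 4 is the first non-negative integer missing from the set.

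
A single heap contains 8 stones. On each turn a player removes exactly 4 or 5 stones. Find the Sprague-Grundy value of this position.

2

Compute g(0), g(1), … for moves {4, 5}:
k:     0  1  2  3  4  5  6  7  8
g(k):  0  0  0  0  1  1  1  1  2
So g(8) = 2.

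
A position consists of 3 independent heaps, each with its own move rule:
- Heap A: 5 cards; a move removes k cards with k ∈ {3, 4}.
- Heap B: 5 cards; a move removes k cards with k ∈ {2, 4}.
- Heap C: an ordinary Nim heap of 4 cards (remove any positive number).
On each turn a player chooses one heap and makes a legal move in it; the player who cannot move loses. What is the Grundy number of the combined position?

7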